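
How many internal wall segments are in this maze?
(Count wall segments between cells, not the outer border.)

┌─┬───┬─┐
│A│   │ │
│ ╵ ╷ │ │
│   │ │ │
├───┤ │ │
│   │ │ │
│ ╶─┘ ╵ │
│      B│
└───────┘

Counting internal wall segments:
Total internal walls: 9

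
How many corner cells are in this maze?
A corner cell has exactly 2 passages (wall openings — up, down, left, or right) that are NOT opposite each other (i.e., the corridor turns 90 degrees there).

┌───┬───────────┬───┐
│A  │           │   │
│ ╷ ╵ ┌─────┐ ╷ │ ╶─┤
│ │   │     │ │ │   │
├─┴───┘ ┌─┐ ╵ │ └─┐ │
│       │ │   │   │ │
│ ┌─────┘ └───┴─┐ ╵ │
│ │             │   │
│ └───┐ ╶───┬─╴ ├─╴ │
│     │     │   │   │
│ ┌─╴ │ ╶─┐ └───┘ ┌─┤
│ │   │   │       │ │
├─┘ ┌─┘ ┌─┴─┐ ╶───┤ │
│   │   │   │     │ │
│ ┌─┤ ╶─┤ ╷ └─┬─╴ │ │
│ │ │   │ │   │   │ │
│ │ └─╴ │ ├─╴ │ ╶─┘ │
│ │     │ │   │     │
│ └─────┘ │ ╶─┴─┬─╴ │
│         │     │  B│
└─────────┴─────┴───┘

Counting corner cells (2 non-opposite passages):
Total corners: 51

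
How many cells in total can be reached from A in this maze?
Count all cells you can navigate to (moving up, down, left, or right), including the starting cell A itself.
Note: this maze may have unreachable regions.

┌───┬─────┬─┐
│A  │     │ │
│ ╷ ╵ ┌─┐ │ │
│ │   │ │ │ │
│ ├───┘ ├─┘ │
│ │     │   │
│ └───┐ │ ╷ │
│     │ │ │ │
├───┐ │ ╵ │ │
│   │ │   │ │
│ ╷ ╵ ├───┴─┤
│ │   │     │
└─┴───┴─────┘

Using BFS/flood-fill to find all reachable cells from A:
Maze size: 6 × 6 = 36 total cells
17 cell(s) are walled off and cannot be reached from A.
Reachable cells: 19

Reachable region (· marks reachable cells):

┌───┬─────┬─┐
│A ·│· · ·│ │
│ ╷ ╵ ┌─┐ │ │
│·│· ·│ │·│ │
│ ├───┘ ├─┘ │
│·│     │   │
│ └───┐ │ ╷ │
│· · ·│ │ │ │
├───┐ │ ╵ │ │
│· ·│·│   │ │
│ ╷ ╵ ├───┴─┤
│·│· ·│     │
└─┴───┴─────┘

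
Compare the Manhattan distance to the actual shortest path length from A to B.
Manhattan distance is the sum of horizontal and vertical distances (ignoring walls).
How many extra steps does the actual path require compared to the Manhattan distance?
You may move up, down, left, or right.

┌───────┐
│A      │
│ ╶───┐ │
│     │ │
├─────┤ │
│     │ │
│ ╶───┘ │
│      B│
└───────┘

Manhattan distance: |3 - 0| + |3 - 0| = 6
Actual path length: 6
Extra steps: 6 - 6 = 0

Solution:

┌───────┐
│A → → ↓│
│ ╶───┐ │
│     │↓│
├─────┤ │
│     │↓│
│ ╶───┘ │
│      B│
└───────┘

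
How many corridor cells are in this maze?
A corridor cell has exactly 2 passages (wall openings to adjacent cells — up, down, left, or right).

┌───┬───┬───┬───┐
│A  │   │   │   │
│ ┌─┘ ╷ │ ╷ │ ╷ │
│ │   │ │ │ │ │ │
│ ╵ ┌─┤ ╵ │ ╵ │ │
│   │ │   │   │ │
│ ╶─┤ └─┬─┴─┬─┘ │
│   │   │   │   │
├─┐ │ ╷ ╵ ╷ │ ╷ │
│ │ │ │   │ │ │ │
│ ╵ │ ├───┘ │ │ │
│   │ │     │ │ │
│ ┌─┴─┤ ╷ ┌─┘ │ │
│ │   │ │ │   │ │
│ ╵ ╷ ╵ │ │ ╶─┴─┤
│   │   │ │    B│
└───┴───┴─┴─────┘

Counting cells with exactly 2 passages:
Total corridor cells: 52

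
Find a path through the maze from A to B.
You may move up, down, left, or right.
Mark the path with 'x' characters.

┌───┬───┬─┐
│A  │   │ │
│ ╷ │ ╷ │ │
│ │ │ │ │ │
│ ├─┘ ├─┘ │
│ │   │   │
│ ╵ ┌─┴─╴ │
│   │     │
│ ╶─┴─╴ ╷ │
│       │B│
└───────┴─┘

Finding the shortest path through the maze:
Path length: 10 steps
Directions: down → down → down → down → right → right → right → up → right → down

Solution:

┌───┬───┬─┐
│A  │   │ │
│ ╷ │ ╷ │ │
│x│ │ │ │ │
│ ├─┘ ├─┘ │
│x│   │   │
│ ╵ ┌─┴─╴ │
│x  │  x x│
│ ╶─┴─╴ ╷ │
│x x x x│B│
└───────┴─┘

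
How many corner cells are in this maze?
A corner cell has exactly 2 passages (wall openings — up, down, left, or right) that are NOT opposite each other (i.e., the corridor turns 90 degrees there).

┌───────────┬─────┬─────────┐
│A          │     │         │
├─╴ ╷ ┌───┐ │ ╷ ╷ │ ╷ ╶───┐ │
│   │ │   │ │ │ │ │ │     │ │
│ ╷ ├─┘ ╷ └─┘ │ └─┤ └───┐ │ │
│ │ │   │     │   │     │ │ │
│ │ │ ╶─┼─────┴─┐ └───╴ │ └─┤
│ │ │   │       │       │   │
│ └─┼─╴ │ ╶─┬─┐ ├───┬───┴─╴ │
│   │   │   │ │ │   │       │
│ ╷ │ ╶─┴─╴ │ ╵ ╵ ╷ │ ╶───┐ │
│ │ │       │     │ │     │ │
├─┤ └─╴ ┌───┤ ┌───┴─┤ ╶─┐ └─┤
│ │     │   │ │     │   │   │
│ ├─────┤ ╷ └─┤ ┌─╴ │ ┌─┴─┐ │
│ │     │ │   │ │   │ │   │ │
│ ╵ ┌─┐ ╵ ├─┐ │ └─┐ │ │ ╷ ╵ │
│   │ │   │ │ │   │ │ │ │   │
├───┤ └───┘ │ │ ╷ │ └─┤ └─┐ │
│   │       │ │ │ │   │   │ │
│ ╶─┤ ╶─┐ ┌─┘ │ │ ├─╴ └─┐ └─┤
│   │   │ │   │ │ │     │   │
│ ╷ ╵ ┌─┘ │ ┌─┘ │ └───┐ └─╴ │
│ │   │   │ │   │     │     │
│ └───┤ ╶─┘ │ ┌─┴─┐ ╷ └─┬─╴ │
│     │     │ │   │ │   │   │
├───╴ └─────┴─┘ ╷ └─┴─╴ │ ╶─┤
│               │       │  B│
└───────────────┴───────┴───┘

Counting corner cells (2 non-opposite passages):
Total corners: 93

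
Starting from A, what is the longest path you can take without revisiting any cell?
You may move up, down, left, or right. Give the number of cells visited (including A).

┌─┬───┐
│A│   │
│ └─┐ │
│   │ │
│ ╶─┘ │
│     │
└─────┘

Finding longest simple path using DFS:
Start: (0, 0)
Longest path visits 8 cells
Path: A → down → down → right → right → up → up → left

Solution:

┌─┬───┐
│A│B ↰│
│ └─┐ │
│↓  │↑│
│ ╶─┘ │
│↳ → ↑│
└─────┘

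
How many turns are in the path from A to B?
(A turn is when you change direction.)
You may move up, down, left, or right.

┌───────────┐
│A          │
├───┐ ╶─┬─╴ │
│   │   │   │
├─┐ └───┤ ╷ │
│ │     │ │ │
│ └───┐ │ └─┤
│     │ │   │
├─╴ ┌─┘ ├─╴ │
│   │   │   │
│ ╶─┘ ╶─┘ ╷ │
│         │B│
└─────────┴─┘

Directions: right, right, right, right, right, down, left, down, down, right, down, down
Number of turns: 5

Solution:

┌───────────┐
│A → → → → ↓│
├───┐ ╶─┬─╴ │
│   │   │↓ ↲│
├─┐ └───┤ ╷ │
│ │     │↓│ │
│ └───┐ │ └─┤
│     │ │↳ ↓│
├─╴ ┌─┘ ├─╴ │
│   │   │  ↓│
│ ╶─┘ ╶─┘ ╷ │
│         │B│
└─────────┴─┘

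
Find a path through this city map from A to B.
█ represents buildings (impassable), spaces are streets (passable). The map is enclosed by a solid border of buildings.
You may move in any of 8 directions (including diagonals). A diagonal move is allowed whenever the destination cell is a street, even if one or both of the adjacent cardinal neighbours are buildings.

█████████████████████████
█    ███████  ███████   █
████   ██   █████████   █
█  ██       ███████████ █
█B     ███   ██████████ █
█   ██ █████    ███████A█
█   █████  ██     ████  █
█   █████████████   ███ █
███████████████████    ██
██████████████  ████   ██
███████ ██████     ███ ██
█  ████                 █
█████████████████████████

Finding the shortest path from A to B:
Movement: 8-directional
Path length: 24 steps
Directions: down → down → down-left → left → left → left → up-left → left → up-left → left → left → left → up-left → up-left → left → up-left → left → left → left → left → down-left → left → left → left

Solution:

█████████████████████████
█    ███████  ███████   █
████   ██   █████████   █
█  ██↙←←←←  ███████████ █
█B←←←  ███↖← ██████████ █
█   ██ █████↖   ███████A█
█   █████  ██↖←←← ████ ↓█
█   █████████████↖← ███↙█
███████████████████↖←←←██
██████████████  ████   ██
███████ ██████     ███ ██
█  ████                 █
█████████████████████████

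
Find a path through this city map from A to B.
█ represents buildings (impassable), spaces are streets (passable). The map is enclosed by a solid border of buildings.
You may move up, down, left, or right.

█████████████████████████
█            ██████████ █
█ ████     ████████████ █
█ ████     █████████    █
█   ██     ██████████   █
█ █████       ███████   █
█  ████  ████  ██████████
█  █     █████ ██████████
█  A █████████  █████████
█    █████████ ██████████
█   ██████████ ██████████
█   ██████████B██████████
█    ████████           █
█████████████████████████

Finding the shortest path from A to B:
Movement: cardinal only
Path length: 20 steps
Directions: right → up → right → right → right → up → up → right → right → right → right → right → right → down → right → down → down → down → down → down

Solution:

█████████████████████████
█            ██████████ █
█ ████     ████████████ █
█ ████     █████████    █
█   ██     ██████████   █
█ █████↱→→→→→↓███████   █
█  ████↑ ████↳↓██████████
█  █↱→→↑ █████↓██████████
█  A↑█████████↓ █████████
█    █████████↓██████████
█   ██████████↓██████████
█   ██████████B██████████
█    ████████           █
█████████████████████████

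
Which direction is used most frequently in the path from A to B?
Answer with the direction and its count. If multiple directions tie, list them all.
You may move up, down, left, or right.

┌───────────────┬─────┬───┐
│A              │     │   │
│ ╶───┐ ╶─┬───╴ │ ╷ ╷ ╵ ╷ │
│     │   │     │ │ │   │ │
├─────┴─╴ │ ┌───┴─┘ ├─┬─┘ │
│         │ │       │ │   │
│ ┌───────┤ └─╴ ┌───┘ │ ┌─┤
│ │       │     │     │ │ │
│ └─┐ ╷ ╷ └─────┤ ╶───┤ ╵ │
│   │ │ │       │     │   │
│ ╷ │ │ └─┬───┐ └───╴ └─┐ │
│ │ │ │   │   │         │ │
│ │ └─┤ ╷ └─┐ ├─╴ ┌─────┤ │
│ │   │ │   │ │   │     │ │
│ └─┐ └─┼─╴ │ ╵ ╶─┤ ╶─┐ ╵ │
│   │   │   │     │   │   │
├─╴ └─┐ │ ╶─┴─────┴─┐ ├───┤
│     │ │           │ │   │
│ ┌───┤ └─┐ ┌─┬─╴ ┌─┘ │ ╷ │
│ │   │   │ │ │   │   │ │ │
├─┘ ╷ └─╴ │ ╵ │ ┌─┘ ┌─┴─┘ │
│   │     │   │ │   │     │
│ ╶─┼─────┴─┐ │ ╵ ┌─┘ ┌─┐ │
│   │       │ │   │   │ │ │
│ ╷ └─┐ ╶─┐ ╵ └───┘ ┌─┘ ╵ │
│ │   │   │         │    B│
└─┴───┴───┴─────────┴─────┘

Directions: right, right, right, right, right, right, right, down, left, left, down, down, right, right, up, right, right, up, up, right, down, right, up, right, down, down, left, down, down, right, down, down, down, left, up, left, left, down, right, down, down, left, down, left, down, left, up, up, right, up, left, left, left, down, down, right, down, down, right, right, right, up, right, up, right, right, down, down
Counts: {'right': 24, 'down': 22, 'left': 12, 'up': 10}
Most common: right (24 times)

Solution:

┌───────────────┬─────┬───┐
│A → → → → → → ↓│  ↱ ↓│↱ ↓│
│ ╶───┐ ╶─┬───╴ │ ╷ ╷ ╵ ╷ │
│     │   │↓ ← ↲│ │↑│↳ ↑│↓│
├─────┴─╴ │ ┌───┴─┘ ├─┬─┘ │
│         │↓│  ↱ → ↑│ │↓ ↲│
│ ┌───────┤ └─╴ ┌───┘ │ ┌─┤
│ │       │↳ → ↑│     │↓│ │
│ └─┐ ╷ ╷ └─────┤ ╶───┤ ╵ │
│   │ │ │       │     │↳ ↓│
│ ╷ │ │ └─┬───┐ └───╴ └─┐ │
│ │ │ │   │   │         │↓│
│ │ └─┤ ╷ └─┐ ├─╴ ┌─────┤ │
│ │   │ │   │ │   │↓ ← ↰│↓│
│ └─┐ └─┼─╴ │ ╵ ╶─┤ ╶─┐ ╵ │
│   │   │   │     │↳ ↓│↑ ↲│
├─╴ └─┐ │ ╶─┴─────┴─┐ ├───┤
│     │ │  ↓ ← ← ↰  │↓│   │
│ ┌───┤ └─┐ ┌─┬─╴ ┌─┘ │ ╷ │
│ │   │   │↓│ │↱ ↑│↓ ↲│ │ │
├─┘ ╷ └─╴ │ ╵ │ ┌─┘ ┌─┴─┘ │
│   │     │↳ ↓│↑│↓ ↲│↱ → ↓│
│ ╶─┼─────┴─┐ │ ╵ ┌─┘ ┌─┐ │
│   │       │↓│↑ ↲│↱ ↑│ │↓│
│ ╷ └─┐ ╶─┐ ╵ └───┘ ┌─┘ ╵ │
│ │   │   │  ↳ → → ↑│    B│
└─┴───┴───┴─────────┴─────┘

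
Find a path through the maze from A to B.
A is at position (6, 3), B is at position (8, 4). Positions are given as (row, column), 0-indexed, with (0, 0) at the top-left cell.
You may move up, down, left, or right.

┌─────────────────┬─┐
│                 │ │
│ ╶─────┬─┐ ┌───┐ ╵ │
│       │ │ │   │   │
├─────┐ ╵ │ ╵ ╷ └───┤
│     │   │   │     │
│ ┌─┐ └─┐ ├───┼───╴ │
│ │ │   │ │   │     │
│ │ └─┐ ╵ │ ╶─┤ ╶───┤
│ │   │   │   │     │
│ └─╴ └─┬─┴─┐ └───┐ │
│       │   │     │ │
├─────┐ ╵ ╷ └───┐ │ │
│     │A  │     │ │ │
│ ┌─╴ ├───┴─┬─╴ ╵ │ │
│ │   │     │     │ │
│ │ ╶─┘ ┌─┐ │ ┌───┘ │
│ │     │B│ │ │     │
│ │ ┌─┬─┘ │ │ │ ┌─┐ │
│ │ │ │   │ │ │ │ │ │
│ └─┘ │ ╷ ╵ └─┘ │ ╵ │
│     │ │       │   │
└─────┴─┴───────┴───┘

Finding the shortest path from (6, 3) to (8, 4):
Path length: 53 steps
Directions: up → left → left → left → up → up → up → right → right → down → right → down → right → up → up → left → up → left → left → left → up → right → right → right → right → right → down → down → right → up → right → down → right → right → down → left → left → down → right → right → down → down → down → down → left → left → down → down → left → left → left → up → up

Solution:

┌─────────────────┬─┐
│↱ → → → → ↓      │ │
│ ╶─────┬─┐ ┌───┐ ╵ │
│↑ ← ← ↰│ │↓│↱ ↓│   │
├─────┐ ╵ │ ╵ ╷ └───┤
│↱ → ↓│↑ ↰│↳ ↑│↳ → ↓│
│ ┌─┐ └─┐ ├───┼───╴ │
│↑│ │↳ ↓│↑│   │↓ ← ↲│
│ │ └─┐ ╵ │ ╶─┤ ╶───┤
│↑│   │↳ ↑│   │↳ → ↓│
│ └─╴ └─┬─┴─┐ └───┐ │
│↑ ← ← ↰│   │     │↓│
├─────┐ ╵ ╷ └───┐ │ │
│     │A  │     │ │↓│
│ ┌─╴ ├───┴─┬─╴ ╵ │ │
│ │   │     │     │↓│
│ │ ╶─┘ ┌─┐ │ ┌───┘ │
│ │     │B│ │ │↓ ← ↲│
│ │ ┌─┬─┘ │ │ │ ┌─┐ │
│ │ │ │  ↑│ │ │↓│ │ │
│ └─┘ │ ╷ ╵ └─┘ │ ╵ │
│     │ │↑ ← ← ↲│   │
└─────┴─┴───────┴───┘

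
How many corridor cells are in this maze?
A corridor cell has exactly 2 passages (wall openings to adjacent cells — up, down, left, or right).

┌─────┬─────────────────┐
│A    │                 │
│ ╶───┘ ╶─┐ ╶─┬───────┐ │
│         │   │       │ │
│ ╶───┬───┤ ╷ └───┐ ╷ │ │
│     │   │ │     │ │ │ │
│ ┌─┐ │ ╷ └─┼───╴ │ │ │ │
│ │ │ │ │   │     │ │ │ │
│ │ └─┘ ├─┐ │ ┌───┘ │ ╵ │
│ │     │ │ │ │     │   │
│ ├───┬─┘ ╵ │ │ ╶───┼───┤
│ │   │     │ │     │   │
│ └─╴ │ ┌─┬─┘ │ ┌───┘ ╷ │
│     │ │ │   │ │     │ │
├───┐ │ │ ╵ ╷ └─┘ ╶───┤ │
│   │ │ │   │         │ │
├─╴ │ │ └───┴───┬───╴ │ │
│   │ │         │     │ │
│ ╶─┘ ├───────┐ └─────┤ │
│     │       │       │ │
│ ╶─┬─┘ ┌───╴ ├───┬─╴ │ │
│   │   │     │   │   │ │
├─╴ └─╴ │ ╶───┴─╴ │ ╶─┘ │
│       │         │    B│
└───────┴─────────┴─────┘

Counting cells with exactly 2 passages:
Total corridor cells: 114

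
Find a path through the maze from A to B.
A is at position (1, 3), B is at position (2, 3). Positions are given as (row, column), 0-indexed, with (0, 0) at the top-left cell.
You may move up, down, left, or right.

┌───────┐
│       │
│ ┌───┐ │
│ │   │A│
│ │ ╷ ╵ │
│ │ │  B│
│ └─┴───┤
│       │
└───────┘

Finding the shortest path from (1, 3) to (2, 3):
Path length: 1 steps
Directions: down

Solution:

┌───────┐
│       │
│ ┌───┐ │
│ │   │A│
│ │ ╷ ╵ │
│ │ │  B│
│ └─┴───┤
│       │
└───────┘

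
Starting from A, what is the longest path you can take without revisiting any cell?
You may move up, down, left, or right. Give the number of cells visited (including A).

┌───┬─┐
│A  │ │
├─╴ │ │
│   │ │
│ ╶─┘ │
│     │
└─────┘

Finding longest simple path using DFS:
Start: (0, 0)
Longest path visits 9 cells
Path: A → right → down → left → down → right → right → up → up

Solution:

┌───┬─┐
│A ↓│B│
├─╴ │ │
│↓ ↲│↑│
│ ╶─┘ │
│↳ → ↑│
└─────┘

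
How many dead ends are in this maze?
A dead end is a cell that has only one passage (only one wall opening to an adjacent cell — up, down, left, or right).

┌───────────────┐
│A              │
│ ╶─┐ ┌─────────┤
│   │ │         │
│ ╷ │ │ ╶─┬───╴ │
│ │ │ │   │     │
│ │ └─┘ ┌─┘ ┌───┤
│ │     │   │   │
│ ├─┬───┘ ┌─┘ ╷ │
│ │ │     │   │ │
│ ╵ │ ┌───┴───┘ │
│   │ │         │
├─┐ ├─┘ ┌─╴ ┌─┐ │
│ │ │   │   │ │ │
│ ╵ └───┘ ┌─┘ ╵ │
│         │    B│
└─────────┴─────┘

Checking each cell for number of passages:

Dead ends found at positions:
  (0, 7)
  (2, 2)
  (2, 4)
  (4, 1)
  (4, 5)
  (5, 2)
  (6, 0)
  (6, 2)
  (6, 6)
  (7, 5)
Total dead ends: 10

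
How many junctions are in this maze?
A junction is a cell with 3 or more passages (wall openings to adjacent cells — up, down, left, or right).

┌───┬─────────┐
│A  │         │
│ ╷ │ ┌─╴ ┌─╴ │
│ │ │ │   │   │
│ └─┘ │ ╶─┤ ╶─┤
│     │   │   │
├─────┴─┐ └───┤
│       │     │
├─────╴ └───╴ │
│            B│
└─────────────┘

Checking each cell for number of passages:

Junctions found (3+ passages):
  (0, 4): 3 passages
  (4, 3): 3 passages
Total junctions: 2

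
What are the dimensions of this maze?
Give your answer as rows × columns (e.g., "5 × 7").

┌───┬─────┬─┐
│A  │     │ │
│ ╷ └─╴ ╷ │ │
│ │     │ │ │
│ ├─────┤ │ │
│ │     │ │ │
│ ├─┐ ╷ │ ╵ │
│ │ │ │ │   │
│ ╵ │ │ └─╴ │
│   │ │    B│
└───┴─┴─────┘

Counting the maze dimensions:
Rows (vertical): 5
Columns (horizontal): 6
Dimensions: 5 × 6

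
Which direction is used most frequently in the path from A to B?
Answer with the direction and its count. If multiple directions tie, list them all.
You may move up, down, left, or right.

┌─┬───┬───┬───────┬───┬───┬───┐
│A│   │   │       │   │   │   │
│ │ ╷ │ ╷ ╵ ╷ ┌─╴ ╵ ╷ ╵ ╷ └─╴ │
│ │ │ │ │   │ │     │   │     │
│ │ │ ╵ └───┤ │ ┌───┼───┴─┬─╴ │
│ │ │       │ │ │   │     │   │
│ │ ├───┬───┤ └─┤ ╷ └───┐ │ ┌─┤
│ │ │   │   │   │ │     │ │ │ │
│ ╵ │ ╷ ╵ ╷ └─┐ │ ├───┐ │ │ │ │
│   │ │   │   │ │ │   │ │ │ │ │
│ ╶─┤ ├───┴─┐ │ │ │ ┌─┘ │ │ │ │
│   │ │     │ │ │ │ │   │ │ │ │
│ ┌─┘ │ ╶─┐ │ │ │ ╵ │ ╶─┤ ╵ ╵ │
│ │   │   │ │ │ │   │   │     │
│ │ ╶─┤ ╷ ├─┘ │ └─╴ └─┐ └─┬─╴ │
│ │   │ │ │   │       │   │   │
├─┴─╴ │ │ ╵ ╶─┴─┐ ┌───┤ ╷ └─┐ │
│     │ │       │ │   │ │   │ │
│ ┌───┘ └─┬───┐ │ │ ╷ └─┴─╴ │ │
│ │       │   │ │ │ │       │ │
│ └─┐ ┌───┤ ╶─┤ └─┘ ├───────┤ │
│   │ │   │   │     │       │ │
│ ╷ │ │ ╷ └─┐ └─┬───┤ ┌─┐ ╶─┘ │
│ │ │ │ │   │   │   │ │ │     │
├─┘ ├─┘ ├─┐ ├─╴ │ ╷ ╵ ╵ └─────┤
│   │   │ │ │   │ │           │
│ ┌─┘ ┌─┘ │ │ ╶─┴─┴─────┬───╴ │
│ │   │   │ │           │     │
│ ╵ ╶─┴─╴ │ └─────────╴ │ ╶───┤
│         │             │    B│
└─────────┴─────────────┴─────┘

Directions: down, down, down, down, right, up, up, up, up, right, down, down, right, up, up, right, down, right, up, right, right, right, down, right, up, right, down, right, up, right, down, right, right, down, left, down, down, down, down, right, down, down, down, down, down, left, left, up, left, left, down, down, right, right, right, right, down, left, left, down, right, right
Counts: {'down': 24, 'right': 21, 'up': 10, 'left': 7}
Most common: down (24 times)

Solution:

┌─┬───┬───┬───────┬───┬───┬───┐
│A│↱ ↓│↱ ↓│↱ → → ↓│↱ ↓│↱ ↓│   │
│ │ ╷ │ ╷ ╵ ╷ ┌─╴ ╵ ╷ ╵ ╷ └─╴ │
│↓│↑│↓│↑│↳ ↑│ │  ↳ ↑│↳ ↑│↳ → ↓│
│ │ │ ╵ └───┤ │ ┌───┼───┴─┬─╴ │
│↓│↑│↳ ↑    │ │ │   │     │↓ ↲│
│ │ ├───┬───┤ └─┤ ╷ └───┐ │ ┌─┤
│↓│↑│   │   │   │ │     │ │↓│ │
│ ╵ │ ╷ ╵ ╷ └─┐ │ ├───┐ │ │ │ │
│↳ ↑│ │   │   │ │ │   │ │ │↓│ │
│ ╶─┤ ├───┴─┐ │ │ │ ┌─┘ │ │ │ │
│   │ │     │ │ │ │ │   │ │↓│ │
│ ┌─┘ │ ╶─┐ │ │ │ ╵ │ ╶─┤ ╵ ╵ │
│ │   │   │ │ │ │   │   │  ↳ ↓│
│ │ ╶─┤ ╷ ├─┘ │ └─╴ └─┐ └─┬─╴ │
│ │   │ │ │   │       │   │  ↓│
├─┴─╴ │ │ ╵ ╶─┴─┐ ┌───┤ ╷ └─┐ │
│     │ │       │ │   │ │   │↓│
│ ┌───┘ └─┬───┐ │ │ ╷ └─┴─╴ │ │
│ │       │   │ │ │ │       │↓│
│ └─┐ ┌───┤ ╶─┤ └─┘ ├───────┤ │
│   │ │   │   │     │↓ ← ↰  │↓│
│ ╷ │ │ ╷ └─┐ └─┬───┤ ┌─┐ ╶─┘ │
│ │ │ │ │   │   │   │↓│ │↑ ← ↲│
├─┘ ├─┘ ├─┐ ├─╴ │ ╷ ╵ ╵ └─────┤
│   │   │ │ │   │ │  ↳ → → → ↓│
│ ┌─┘ ┌─┘ │ │ ╶─┴─┴─────┬───╴ │
│ │   │   │ │           │↓ ← ↲│
│ ╵ ╶─┴─╴ │ └─────────╴ │ ╶───┤
│         │             │↳ → B│
└─────────┴─────────────┴─────┘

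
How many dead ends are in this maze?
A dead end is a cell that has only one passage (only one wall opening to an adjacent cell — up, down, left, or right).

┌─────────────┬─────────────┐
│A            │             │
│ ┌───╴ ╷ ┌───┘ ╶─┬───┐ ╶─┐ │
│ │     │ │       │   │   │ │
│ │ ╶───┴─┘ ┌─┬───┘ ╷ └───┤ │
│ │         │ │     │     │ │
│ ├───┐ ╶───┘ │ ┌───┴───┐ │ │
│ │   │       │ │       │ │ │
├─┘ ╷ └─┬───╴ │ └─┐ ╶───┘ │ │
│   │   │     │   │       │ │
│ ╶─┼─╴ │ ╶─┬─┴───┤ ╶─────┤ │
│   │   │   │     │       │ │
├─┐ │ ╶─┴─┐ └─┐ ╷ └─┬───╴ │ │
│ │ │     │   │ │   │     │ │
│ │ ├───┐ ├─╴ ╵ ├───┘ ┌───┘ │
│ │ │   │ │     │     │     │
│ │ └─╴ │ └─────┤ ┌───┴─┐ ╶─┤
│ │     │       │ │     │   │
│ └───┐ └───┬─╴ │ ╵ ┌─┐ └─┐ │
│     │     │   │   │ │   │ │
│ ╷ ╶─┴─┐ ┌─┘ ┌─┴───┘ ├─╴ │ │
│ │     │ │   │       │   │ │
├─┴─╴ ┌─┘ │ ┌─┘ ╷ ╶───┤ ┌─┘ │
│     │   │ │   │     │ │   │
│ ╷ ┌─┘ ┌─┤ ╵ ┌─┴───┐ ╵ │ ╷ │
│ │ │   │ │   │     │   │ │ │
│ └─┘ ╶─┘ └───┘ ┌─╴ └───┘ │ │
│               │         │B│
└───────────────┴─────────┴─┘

Checking each cell for number of passages:

Dead ends found at positions:
  (0, 6)
  (1, 4)
  (1, 8)
  (1, 12)
  (2, 6)
  (3, 0)
  (3, 8)
  (3, 11)
  (4, 8)
  (5, 6)
  (6, 0)
  (6, 9)
  (7, 2)
  (7, 5)
  (7, 11)
  (9, 2)
  (9, 5)
  (9, 10)
  (10, 0)
  (10, 3)
  (12, 1)
  (12, 4)
  (13, 8)
  (13, 13)
Total dead ends: 24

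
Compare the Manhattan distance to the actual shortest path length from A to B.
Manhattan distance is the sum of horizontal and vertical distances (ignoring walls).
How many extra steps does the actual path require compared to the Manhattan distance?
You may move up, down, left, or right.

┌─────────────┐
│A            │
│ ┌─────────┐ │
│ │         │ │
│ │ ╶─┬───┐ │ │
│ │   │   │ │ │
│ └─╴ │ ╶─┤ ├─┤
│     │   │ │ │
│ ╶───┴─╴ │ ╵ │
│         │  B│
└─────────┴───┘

Manhattan distance: |4 - 0| + |6 - 0| = 10
Actual path length: 16
Extra steps: 16 - 10 = 6

Solution:

┌─────────────┐
│A            │
│ ┌─────────┐ │
│↓│↱ → → → ↓│ │
│ │ ╶─┬───┐ │ │
│↓│↑ ↰│   │↓│ │
│ └─╴ │ ╶─┤ ├─┤
│↳ → ↑│   │↓│ │
│ ╶───┴─╴ │ ╵ │
│         │↳ B│
└─────────┴───┘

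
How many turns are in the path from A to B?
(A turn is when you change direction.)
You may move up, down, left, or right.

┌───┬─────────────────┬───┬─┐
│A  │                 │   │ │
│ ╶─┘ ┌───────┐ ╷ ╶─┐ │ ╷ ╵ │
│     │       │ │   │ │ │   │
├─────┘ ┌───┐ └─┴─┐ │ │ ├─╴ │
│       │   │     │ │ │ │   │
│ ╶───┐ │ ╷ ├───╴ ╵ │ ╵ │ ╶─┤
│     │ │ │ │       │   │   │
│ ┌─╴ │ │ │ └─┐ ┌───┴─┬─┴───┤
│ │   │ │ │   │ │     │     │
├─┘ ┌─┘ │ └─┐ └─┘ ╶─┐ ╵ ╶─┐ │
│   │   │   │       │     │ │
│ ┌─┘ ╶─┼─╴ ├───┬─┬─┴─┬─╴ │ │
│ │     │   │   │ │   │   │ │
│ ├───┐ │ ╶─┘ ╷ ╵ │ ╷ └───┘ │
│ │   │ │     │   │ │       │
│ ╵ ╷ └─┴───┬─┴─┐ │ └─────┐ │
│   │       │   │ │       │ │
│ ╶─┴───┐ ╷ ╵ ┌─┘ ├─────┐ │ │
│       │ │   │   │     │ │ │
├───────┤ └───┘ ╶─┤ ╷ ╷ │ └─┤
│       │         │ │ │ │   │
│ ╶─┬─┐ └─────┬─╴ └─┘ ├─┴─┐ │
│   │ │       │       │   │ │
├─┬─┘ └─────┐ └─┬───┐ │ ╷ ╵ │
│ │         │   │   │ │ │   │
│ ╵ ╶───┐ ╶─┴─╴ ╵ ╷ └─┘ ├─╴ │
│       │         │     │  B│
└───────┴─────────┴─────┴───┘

Directions: down, right, right, up, right, right, right, right, right, right, down, right, down, down, left, up, left, left, up, left, left, left, down, left, left, left, down, right, right, down, left, down, left, down, down, down, right, up, right, down, right, right, down, down, right, right, right, up, right, up, up, left, up, left, down, left, left, up, right, up, left, up, up, up, right, down, down, right, down, right, right, up, right, right, down, right, up, right, right, down, down, down, left, left, left, up, left, down, down, right, right, right, down, down, right, down, down, down
Number of turns: 60

Solution:

┌───┬─────────────────┬───┬─┐
│A  │↱ → → → → → ↓    │   │ │
│ ╶─┘ ┌───────┐ ╷ ╶─┐ │ ╷ ╵ │
│↳ → ↑│↓ ← ← ↰│ │↳ ↓│ │ │   │
├─────┘ ┌───┐ └─┴─┐ │ │ ├─╴ │
│↓ ← ← ↲│↱ ↓│↑ ← ↰│↓│ │ │   │
│ ╶───┐ │ ╷ ├───╴ ╵ │ ╵ │ ╶─┤
│↳ → ↓│ │↑│↓│    ↑ ↲│   │   │
│ ┌─╴ │ │ │ └─┐ ┌───┴─┬─┴───┤
│ │↓ ↲│ │↑│↳ ↓│ │↱ → ↓│↱ → ↓│
├─┘ ┌─┘ │ └─┐ └─┘ ╶─┐ ╵ ╶─┐ │
│↓ ↲│   │↑ ↰│↳ → ↑  │↳ ↑  │↓│
│ ┌─┘ ╶─┼─╴ ├───┬─┬─┴─┬─╴ │ │
│↓│     │↱ ↑│↓ ↰│ │↓ ↰│   │↓│
│ ├───┐ │ ╶─┘ ╷ ╵ │ ╷ └───┘ │
│↓│↱ ↓│ │↑ ← ↲│↑ ↰│↓│↑ ← ← ↲│
│ ╵ ╷ └─┴───┬─┴─┐ │ └─────┐ │
│↳ ↑│↳ → ↓  │   │↑│↳ → → ↓│ │
│ ╶─┴───┐ ╷ ╵ ┌─┘ ├─────┐ │ │
│       │↓│   │↱ ↑│     │↓│ │
├───────┤ └───┘ ╶─┤ ╷ ╷ │ └─┤
│       │↳ → → ↑  │ │ │ │↳ ↓│
│ ╶─┬─┐ └─────┬─╴ └─┘ ├─┴─┐ │
│   │ │       │       │   │↓│
├─┬─┘ └─────┐ └─┬───┐ │ ╷ ╵ │
│ │         │   │   │ │ │  ↓│
│ ╵ ╶───┐ ╶─┴─╴ ╵ ╷ └─┘ ├─╴ │
│       │         │     │  B│
└───────┴─────────┴─────┴───┘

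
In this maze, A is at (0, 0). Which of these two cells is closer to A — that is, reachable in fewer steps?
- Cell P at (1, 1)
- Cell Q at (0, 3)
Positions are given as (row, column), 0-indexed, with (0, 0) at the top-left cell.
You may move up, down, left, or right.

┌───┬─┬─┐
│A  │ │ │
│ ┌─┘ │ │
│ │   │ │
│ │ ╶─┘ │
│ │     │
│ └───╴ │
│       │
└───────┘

Shortest path A → P at (1, 1): 10 steps
Shortest path A → Q at (0, 3): 9 steps

Q is closer (9 steps vs 10 steps).

Path to P:

┌───┬─┬─┐
│A  │ │ │
│ ┌─┘ │ │
│↓│P  │ │
│ │ ╶─┘ │
│↓│↑ ← ↰│
│ └───╴ │
│↳ → → ↑│
└───────┘

Path to Q:

┌───┬─┬─┐
│A  │ │Q│
│ ┌─┘ │ │
│↓│   │↑│
│ │ ╶─┘ │
│↓│    ↑│
│ └───╴ │
│↳ → → ↑│
└───────┘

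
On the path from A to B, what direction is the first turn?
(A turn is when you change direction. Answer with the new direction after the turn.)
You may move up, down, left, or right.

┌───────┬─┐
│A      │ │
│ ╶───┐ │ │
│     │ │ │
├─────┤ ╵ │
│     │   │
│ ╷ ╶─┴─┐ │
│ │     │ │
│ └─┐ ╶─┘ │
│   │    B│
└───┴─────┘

Directions: right, right, right, down, down, right, down, down
First turn direction: down

Solution:

┌───────┬─┐
│A → → ↓│ │
│ ╶───┐ │ │
│     │↓│ │
├─────┤ ╵ │
│     │↳ ↓│
│ ╷ ╶─┴─┐ │
│ │     │↓│
│ └─┐ ╶─┘ │
│   │    B│
└───┴─────┘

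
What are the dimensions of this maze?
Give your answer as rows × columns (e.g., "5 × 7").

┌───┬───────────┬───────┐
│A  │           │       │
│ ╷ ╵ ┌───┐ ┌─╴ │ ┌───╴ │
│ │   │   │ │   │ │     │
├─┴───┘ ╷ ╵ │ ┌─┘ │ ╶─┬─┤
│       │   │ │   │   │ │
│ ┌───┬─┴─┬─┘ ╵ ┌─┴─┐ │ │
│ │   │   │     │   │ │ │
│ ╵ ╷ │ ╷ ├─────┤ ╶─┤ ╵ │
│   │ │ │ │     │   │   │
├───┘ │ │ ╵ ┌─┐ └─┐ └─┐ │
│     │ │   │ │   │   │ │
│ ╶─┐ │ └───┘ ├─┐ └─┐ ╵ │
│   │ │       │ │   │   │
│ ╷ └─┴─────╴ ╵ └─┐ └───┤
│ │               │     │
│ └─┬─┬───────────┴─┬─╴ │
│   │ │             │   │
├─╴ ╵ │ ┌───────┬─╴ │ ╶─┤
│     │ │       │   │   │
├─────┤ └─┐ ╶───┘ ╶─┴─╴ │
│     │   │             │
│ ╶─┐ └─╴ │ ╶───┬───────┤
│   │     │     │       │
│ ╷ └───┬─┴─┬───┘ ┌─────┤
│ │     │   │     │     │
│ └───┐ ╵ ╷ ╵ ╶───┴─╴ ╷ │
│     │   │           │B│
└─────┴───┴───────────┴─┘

Counting the maze dimensions:
Rows (vertical): 14
Columns (horizontal): 12
Dimensions: 14 × 12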